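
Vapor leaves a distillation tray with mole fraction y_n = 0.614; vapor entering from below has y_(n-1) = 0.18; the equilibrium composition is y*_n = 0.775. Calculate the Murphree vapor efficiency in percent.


Murphree vapor efficiency: EMV = (y_n - y_(n-1)) / (y*_n - y_(n-1)) * 100
EMV = (0.614 - 0.18) / (0.775 - 0.18) * 100 = 0.434 / 0.595 * 100 = 72.94

72.94 %


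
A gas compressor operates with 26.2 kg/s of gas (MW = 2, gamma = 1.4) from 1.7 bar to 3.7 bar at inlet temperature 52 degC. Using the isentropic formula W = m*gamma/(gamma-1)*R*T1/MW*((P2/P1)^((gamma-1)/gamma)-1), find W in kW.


Isentropic work: W = m*(gamma/(gamma-1))*(R*T1/MW)*((P2/P1)^((gamma-1)/gamma) - 1)
T1 = 52 + 273.15 = 325.15 K
Pressure ratio = 3.7 / 1.7 = 2.17647
Exponent = (1.4 - 1)/1.4 = 0.285714
(P2/P1)^exp - 1 = 2.17647^0.285714 - 1 = 0.248822
W = 26.2 * 1.4 / 0.4 * 8.314 * 325.15 / 2 * 0.248822 = 30840

30840 kW


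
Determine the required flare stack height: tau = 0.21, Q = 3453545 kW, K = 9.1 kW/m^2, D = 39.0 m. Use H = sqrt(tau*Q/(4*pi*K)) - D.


tau*Q/(4*pi*K) = 0.21 * 3453545 / (4 * pi * 9.1) = 6342.1
sqrt(6342.1) = 79.6373
H = 79.6373 - 39.0 = 40.64

40.64 m


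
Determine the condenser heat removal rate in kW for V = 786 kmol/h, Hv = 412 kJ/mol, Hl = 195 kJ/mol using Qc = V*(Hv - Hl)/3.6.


Qc = 786 * (412 - 195) / 3.6 = 786 * 217 / 3.6 = 47380

47380 kW


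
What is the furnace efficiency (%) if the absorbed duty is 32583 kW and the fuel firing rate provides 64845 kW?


Furnace efficiency = Q_absorbed / Q_fuel * 100
= 32583 / 64845 * 100 = 50.25

50.25 %


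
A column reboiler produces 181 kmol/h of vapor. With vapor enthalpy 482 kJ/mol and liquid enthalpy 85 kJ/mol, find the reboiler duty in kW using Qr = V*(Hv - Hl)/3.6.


Qr = 181 * (482 - 85) / 3.6 = 181 * 397 / 3.6 = 19960

19960 kW


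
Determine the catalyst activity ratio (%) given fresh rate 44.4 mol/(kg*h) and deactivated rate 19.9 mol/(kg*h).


Activity (%) = (rate_used / rate_fresh) * 100
rate_used = 19.9, rate_fresh = 44.4
= (19.9 / 44.4) * 100
= 0.4482 * 100 = 44.82

44.82 %


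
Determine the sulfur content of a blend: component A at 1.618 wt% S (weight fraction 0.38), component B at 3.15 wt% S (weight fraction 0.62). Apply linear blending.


Linear sulfur blending: S_blend = x1*S1 + x2*S2
Contribution 1: 0.38 * 1.618 = 0.61484 wt%
Contribution 2: 0.62 * 3.15 = 1.953 wt%
S_blend = 0.61484 + 1.953 = 2.56784

2.56784 wt%


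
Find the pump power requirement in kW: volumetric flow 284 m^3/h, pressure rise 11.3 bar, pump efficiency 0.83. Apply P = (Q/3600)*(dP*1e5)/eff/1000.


Q = 284 / 3600 = 0.0788889 m^3/s
P = 0.0788889 * (11.3 * 1e5) / 0.83 / 1000 = 107.4

107.4 kW


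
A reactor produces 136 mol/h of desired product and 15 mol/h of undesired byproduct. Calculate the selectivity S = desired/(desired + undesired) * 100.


Selectivity = desired / (desired + undesired) * 100
Total products = 136 + 15 = 151 mol/h
S = 136 / 151 * 100
= 0.9007 * 100
= 90.07 %

90.07 %


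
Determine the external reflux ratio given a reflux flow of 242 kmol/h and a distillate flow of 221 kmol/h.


Reflux ratio definition: R = L / D (liquid returned / distillate withdrawn)
L = 242 kmol/h, D = 221 kmol/h
R = 242 / 221 = 1.095

1.095


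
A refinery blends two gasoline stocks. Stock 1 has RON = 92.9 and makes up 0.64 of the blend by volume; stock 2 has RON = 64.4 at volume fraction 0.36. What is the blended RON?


Linear blending: RON_blend = sum(vi * RONi)
Contribution 1: 0.64 * 92.9 = 59.456
Contribution 2: 0.36 * 64.4 = 23.184
RON_blend = 59.456 + 23.184 = 82.64

82.64


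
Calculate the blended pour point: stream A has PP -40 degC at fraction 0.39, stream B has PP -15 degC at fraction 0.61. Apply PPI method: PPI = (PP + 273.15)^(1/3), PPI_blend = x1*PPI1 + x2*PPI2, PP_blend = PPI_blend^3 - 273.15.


PPI_1 = (-40 + 273.15)^(1/3) = 6.15477
PPI_2 = (-15 + 273.15)^(1/3) = 6.36733
PPI_blend = 0.39 * 6.15477 + 0.61 * 6.36733 = 6.284432
PP_blend = 6.284432^3 - 273.15 = 248.1979 - 273.15 = -24.95

-24.95 degC


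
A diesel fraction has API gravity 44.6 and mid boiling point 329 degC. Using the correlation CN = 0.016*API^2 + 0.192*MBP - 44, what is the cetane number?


CN = 0.016 * 44.6^2 + 0.192 * 329 - 44
CN = 31.82656 + 63.168 - 44 = 50.99456

50.99456


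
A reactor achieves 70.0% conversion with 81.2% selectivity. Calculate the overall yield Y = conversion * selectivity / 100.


Overall yield = conversion (%) * selectivity (%) / 100
Conversion = 70.0%, Selectivity = 81.2%
Y = 70.0 * 81.2 / 100
= 56.84 %

56.84 %


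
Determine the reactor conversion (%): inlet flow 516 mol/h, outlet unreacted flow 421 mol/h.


X = (F_in - F_out) / F_in * 100
Moles reacted = 516 - 421 = 95
X = 95 / 516 * 100
= 0.1841 * 100
= 18.41 %

18.41 %


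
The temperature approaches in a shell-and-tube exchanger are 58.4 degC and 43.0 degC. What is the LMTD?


LMTD = (dT1 - dT2) / ln(dT1/dT2)
= (58.4 - 43.0) / ln(58.4 / 43.0) = 15.4 / 0.306116 = 50.31

50.31 degC


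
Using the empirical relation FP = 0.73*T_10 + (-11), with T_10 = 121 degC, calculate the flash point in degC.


FP = 0.73 * 121 + (-11) = 77.33

77.33 degC


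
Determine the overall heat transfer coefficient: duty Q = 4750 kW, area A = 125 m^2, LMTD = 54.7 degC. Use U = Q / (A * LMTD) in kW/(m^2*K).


From Q = U*A*LMTD, U = Q / (A * LMTD)
U = 4750 / (125 * 54.7) = 4750 / 6837.5 = 0.6947

0.6947 kW/(m^2*K)


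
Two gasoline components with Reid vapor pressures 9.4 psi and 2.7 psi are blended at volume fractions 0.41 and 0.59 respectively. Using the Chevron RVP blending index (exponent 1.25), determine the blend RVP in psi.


Chevron index: RVP_blend = (sum xi*RVPi^1.25)^(1/1.25)
RVP^1.25 terms: 0.41 * 9.4^1.25 + 0.59 * 2.7^1.25 = 8.79029
RVP_blend = 8.79029^(1/1.25) = 5.691

5.691 psi


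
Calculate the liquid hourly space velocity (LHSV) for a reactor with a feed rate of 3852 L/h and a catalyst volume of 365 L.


LHSV = volumetric feed rate / catalyst volume
= 3852 L/h / 365 L
= 10.55 h^-1

10.55 h^-1


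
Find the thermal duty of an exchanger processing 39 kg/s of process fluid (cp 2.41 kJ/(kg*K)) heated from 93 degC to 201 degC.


Q = m_dot * cp * delta_T
delta_T = 201 - 93 = 108 K
Q = 39 * 2.41 * 108
= 93.99 * 108
= 10150.92 kW

10150.92 kW


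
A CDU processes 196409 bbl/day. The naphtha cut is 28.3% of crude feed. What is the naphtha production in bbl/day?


Crude throughput = 196409 bbl/day
Fraction yield = 28.3%
yield = throughput * fraction / 100
yield = 196409 * 28.3 / 100 = 55583.747

55583.747 bbl/day


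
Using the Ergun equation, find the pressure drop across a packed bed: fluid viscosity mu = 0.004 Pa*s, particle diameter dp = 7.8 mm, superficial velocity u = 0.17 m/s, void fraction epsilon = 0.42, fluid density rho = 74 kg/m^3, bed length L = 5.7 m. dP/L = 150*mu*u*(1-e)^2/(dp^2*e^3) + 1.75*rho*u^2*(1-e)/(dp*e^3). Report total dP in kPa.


dp = 7.8 mm = 0.0078 m
Viscous term = 150*0.004*0.17*(1-0.42)^2 / (0.0078^2*0.42^3) = 7612.36
Inertial term = 1.75*74*0.17^2*(1-0.42) / (0.0078*0.42^3) = 3756.24
dP/L = 7612.36 + 3756.24 = 11368.6 Pa/m
dP = 11368.6 * 5.7 / 1000 = 64.80 kPa

64.80 kPa


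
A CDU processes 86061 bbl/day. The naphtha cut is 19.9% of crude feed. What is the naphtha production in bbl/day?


Crude throughput = 86061 bbl/day
Fraction yield = 19.9%
yield = throughput * fraction / 100
yield = 86061 * 19.9 / 100 = 17126.139

17126.139 bbl/day


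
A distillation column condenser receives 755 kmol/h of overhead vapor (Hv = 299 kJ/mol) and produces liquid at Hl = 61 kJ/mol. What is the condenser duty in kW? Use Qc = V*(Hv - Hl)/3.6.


Qc = 755 * (299 - 61) / 3.6 = 755 * 238 / 3.6 = 49910

49910 kW


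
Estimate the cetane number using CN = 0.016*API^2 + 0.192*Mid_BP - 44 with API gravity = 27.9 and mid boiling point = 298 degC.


CN = 0.016 * 27.9^2 + 0.192 * 298 - 44
CN = 12.45456 + 57.216 - 44 = 25.67056

25.67056


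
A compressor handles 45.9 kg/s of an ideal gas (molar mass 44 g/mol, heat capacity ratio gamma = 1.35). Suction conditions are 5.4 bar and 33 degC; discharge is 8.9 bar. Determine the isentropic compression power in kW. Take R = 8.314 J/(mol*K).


Isentropic work: W = m*(gamma/(gamma-1))*(R*T1/MW)*((P2/P1)^((gamma-1)/gamma) - 1)
T1 = 33 + 273.15 = 306.15 K
Pressure ratio = 8.9 / 5.4 = 1.64815
Exponent = (1.35 - 1)/1.35 = 0.259259
(P2/P1)^exp - 1 = 1.64815^0.259259 - 1 = 0.138304
W = 45.9 * 1.35 / 0.35 * 8.314 * 306.15 / 44 * 0.138304 = 1416

1416 kW


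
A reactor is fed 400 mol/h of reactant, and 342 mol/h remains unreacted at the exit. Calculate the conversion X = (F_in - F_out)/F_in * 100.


X = (F_in - F_out) / F_in * 100
Moles reacted = 400 - 342 = 58
X = 58 / 400 * 100
= 0.1450 * 100
= 14.50 %

14.50 %


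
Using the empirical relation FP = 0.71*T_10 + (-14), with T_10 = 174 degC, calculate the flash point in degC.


FP = 0.71 * 174 + (-14) = 109.54

109.54 degC


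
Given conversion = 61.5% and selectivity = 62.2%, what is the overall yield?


Overall yield = conversion (%) * selectivity (%) / 100
Conversion = 61.5%, Selectivity = 62.2%
Y = 61.5 * 62.2 / 100
= 38.253 %

38.253 %


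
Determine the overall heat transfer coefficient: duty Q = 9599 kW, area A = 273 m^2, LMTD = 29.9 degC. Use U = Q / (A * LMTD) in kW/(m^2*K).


From Q = U*A*LMTD, U = Q / (A * LMTD)
U = 9599 / (273 * 29.9) = 9599 / 8162.7 = 1.176

1.176 kW/(m^2*K)


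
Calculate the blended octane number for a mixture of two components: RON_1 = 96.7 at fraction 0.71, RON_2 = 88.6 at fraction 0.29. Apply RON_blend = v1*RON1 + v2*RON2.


Linear blending: RON_blend = sum(vi * RONi)
Contribution 1: 0.71 * 96.7 = 68.657
Contribution 2: 0.29 * 88.6 = 25.694
RON_blend = 68.657 + 25.694 = 94.351

94.351


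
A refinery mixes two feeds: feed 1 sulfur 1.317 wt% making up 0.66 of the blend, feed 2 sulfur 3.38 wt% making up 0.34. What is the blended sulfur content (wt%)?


Linear sulfur blending: S_blend = x1*S1 + x2*S2
Contribution 1: 0.66 * 1.317 = 0.86922 wt%
Contribution 2: 0.34 * 3.38 = 1.1492 wt%
S_blend = 0.86922 + 1.1492 = 2.01842

2.01842 wt%


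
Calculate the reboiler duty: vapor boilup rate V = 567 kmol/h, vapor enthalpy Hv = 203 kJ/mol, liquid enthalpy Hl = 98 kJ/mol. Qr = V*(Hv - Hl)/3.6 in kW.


Qr = 567 * (203 - 98) / 3.6 = 567 * 105 / 3.6 = 16540

16540 kW


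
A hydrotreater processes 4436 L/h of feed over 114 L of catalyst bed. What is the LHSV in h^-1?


LHSV = volumetric feed rate / catalyst volume
= 4436 L/h / 114 L
= 38.91 h^-1

38.91 h^-1


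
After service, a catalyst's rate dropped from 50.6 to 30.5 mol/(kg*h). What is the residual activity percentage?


Activity (%) = (rate_used / rate_fresh) * 100
rate_used = 30.5, rate_fresh = 50.6
= (30.5 / 50.6) * 100
= 0.6028 * 100 = 60.28

60.28 %


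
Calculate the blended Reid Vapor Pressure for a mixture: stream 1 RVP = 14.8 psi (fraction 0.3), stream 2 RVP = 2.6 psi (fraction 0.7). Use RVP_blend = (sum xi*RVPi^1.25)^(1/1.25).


Chevron index: RVP_blend = (sum xi*RVPi^1.25)^(1/1.25)
RVP^1.25 terms: 0.3 * 14.8^1.25 + 0.7 * 2.6^1.25 = 11.0197
RVP_blend = 11.0197^(1/1.25) = 6.819

6.819 psi


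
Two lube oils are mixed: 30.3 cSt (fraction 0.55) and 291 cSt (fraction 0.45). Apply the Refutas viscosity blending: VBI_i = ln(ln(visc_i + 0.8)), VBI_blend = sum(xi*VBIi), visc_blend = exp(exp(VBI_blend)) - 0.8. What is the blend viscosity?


Refutas method: VBN_i = 14.534*ln(ln(visc_i + 0.8)) + 10.975, blended linearly by mass fraction; since VBN is linear in VBI_i = ln(ln(visc_i + 0.8)) and the fractions sum to 1, blend VBI directly: visc = exp(exp(VBI_blend)) - 0.8
VBI_1 = ln(ln(30.3 + 0.8)) = 1.23466
VBI_2 = ln(ln(291 + 0.8)) = 1.73626
VBI_blend = 0.55 * 1.23466 + 0.45 * 1.73626 = 1.46038
visc_blend = exp(exp(1.46038)) - 0.8 = 73.46

73.46 cSt


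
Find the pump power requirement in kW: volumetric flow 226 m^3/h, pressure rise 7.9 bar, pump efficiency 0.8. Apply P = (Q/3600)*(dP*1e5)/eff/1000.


Q = 226 / 3600 = 0.0627778 m^3/s
P = 0.0627778 * (7.9 * 1e5) / 0.8 / 1000 = 61.99

61.99 kW


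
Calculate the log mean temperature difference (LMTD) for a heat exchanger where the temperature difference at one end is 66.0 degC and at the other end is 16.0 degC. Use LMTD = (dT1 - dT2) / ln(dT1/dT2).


LMTD = (dT1 - dT2) / ln(dT1/dT2)
= (66.0 - 16.0) / ln(66.0 / 16.0) = 50 / 1.41707 = 35.28

35.28 degC


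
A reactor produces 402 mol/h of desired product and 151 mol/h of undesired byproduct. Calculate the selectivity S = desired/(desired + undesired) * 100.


Selectivity = desired / (desired + undesired) * 100
Total products = 402 + 151 = 553 mol/h
S = 402 / 553 * 100
= 0.7269 * 100
= 72.69 %

72.69 %


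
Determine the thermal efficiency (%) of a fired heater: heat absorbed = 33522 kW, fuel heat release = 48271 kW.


Furnace efficiency = Q_absorbed / Q_fuel * 100
= 33522 / 48271 * 100 = 69.45

69.45 %


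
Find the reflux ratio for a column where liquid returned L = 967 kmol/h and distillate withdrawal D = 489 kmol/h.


Reflux ratio definition: R = L / D (liquid returned / distillate withdrawn)
L = 967 kmol/h, D = 489 kmol/h
R = 967 / 489 = 1.978

1.978


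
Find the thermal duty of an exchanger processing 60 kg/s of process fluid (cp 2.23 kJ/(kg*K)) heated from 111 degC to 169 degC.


Q = m_dot * cp * delta_T
delta_T = 169 - 111 = 58 K
Q = 60 * 2.23 * 58
= 133.8 * 58
= 7760.4 kW

7760.4 kW


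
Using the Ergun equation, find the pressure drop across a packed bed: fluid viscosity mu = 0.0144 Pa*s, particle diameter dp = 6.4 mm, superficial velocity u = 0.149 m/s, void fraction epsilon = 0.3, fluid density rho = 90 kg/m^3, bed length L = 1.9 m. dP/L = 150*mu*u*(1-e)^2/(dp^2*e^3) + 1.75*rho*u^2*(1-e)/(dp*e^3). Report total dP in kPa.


dp = 6.4 mm = 0.0064 m
Viscous term = 150*0.0144*0.149*(1-0.3)^2 / (0.0064^2*0.3^3) = 142598
Inertial term = 1.75*90*0.149^2*(1-0.3) / (0.0064*0.3^3) = 14164.7
dP/L = 142598 + 14164.7 = 156763 Pa/m
dP = 156763 * 1.9 / 1000 = 297.8 kPa

297.8 kPa


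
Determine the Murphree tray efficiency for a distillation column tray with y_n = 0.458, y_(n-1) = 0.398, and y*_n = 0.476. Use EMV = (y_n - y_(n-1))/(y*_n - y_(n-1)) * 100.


Murphree vapor efficiency: EMV = (y_n - y_(n-1)) / (y*_n - y_(n-1)) * 100
EMV = (0.458 - 0.398) / (0.476 - 0.398) * 100 = 0.06 / 0.078 * 100 = 76.92

76.92 %


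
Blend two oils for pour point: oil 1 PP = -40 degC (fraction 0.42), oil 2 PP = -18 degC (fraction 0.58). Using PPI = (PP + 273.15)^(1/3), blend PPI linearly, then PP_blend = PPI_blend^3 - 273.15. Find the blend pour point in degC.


PPI_1 = (-40 + 273.15)^(1/3) = 6.15477
PPI_2 = (-18 + 273.15)^(1/3) = 6.342569
PPI_blend = 0.42 * 6.15477 + 0.58 * 6.342569 = 6.263693
PP_blend = 6.263693^3 - 273.15 = 245.7488 - 273.15 = -27.4

-27.4 degC


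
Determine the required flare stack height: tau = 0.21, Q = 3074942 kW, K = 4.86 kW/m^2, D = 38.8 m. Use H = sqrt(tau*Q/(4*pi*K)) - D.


tau*Q/(4*pi*K) = 0.21 * 3074942 / (4 * pi * 4.86) = 10573.3
sqrt(10573.3) = 102.827
H = 102.827 - 38.8 = 64.03

64.03 m


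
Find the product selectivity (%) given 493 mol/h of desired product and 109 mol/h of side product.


Selectivity = desired / (desired + undesired) * 100
Total products = 493 + 109 = 602 mol/h
S = 493 / 602 * 100
= 0.8189 * 100
= 81.89 %

81.89 %


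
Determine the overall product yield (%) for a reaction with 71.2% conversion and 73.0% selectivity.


Overall yield = conversion (%) * selectivity (%) / 100
Conversion = 71.2%, Selectivity = 73.0%
Y = 71.2 * 73.0 / 100
= 51.976 %

51.976 %


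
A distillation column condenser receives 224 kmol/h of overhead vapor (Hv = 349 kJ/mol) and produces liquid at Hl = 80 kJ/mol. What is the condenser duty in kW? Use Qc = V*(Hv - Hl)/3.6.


Qc = 224 * (349 - 80) / 3.6 = 224 * 269 / 3.6 = 16740

16740 kW


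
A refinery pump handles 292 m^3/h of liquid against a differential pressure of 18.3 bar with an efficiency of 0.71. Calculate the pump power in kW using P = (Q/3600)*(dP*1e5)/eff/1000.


Q = 292 / 3600 = 0.0811111 m^3/s
P = 0.0811111 * (18.3 * 1e5) / 0.71 / 1000 = 209.1

209.1 kW


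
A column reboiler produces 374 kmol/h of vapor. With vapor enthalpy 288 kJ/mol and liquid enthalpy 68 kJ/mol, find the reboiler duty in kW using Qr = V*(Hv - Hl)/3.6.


Qr = 374 * (288 - 68) / 3.6 = 374 * 220 / 3.6 = 22860

22860 kW


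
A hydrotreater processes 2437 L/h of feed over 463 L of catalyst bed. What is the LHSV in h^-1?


LHSV = volumetric feed rate / catalyst volume
= 2437 L/h / 463 L
= 5.263 h^-1

5.263 h^-1


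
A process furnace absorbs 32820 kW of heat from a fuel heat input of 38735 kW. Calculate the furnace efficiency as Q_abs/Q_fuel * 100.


Furnace efficiency = Q_absorbed / Q_fuel * 100
= 32820 / 38735 * 100 = 84.73

84.73 %


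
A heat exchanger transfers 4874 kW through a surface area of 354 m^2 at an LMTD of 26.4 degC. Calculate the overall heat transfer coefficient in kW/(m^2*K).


From Q = U*A*LMTD, U = Q / (A * LMTD)
U = 4874 / (354 * 26.4) = 4874 / 9345.6 = 0.5215

0.5215 kW/(m^2*K)


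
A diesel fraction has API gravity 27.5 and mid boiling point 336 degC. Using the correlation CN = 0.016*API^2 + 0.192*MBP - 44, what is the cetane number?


CN = 0.016 * 27.5^2 + 0.192 * 336 - 44
CN = 12.1 + 64.512 - 44 = 32.612

32.612


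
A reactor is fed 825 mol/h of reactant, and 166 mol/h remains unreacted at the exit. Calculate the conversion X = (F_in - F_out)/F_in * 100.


X = (F_in - F_out) / F_in * 100
Moles reacted = 825 - 166 = 659
X = 659 / 825 * 100
= 0.7988 * 100
= 79.88 %

79.88 %


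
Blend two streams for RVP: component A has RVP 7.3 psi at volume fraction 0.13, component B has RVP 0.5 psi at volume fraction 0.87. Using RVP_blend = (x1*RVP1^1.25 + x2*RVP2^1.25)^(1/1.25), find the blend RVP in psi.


Chevron index: RVP_blend = (sum xi*RVPi^1.25)^(1/1.25)
RVP^1.25 terms: 0.13 * 7.3^1.25 + 0.87 * 0.5^1.25 = 1.92569
RVP_blend = 1.92569^(1/1.25) = 1.689

1.689 psi


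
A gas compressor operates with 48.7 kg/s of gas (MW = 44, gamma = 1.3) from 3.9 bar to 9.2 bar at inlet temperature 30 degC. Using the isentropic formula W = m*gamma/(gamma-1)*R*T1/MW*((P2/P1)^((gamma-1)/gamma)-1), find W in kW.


Isentropic work: W = m*(gamma/(gamma-1))*(R*T1/MW)*((P2/P1)^((gamma-1)/gamma) - 1)
T1 = 30 + 273.15 = 303.15 K
Pressure ratio = 9.2 / 3.9 = 2.35897
Exponent = (1.3 - 1)/1.3 = 0.230769
(P2/P1)^exp - 1 = 2.35897^0.230769 - 1 = 0.219025
W = 48.7 * 1.3 / 0.3 * 8.314 * 303.15 / 44 * 0.219025 = 2648

2648 kW


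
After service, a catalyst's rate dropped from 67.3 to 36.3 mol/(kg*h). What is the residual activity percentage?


Activity (%) = (rate_used / rate_fresh) * 100
rate_used = 36.3, rate_fresh = 67.3
= (36.3 / 67.3) * 100
= 0.5394 * 100 = 53.94

53.94 %


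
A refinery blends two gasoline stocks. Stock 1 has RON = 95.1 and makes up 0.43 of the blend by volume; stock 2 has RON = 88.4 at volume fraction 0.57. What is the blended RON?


Linear blending: RON_blend = sum(vi * RONi)
Contribution 1: 0.43 * 95.1 = 40.893
Contribution 2: 0.57 * 88.4 = 50.388
RON_blend = 40.893 + 50.388 = 91.281

91.281


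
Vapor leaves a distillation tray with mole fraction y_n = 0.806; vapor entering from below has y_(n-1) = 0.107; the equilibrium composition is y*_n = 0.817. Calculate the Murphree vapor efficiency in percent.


Murphree vapor efficiency: EMV = (y_n - y_(n-1)) / (y*_n - y_(n-1)) * 100
EMV = (0.806 - 0.107) / (0.817 - 0.107) * 100 = 0.699 / 0.71 * 100 = 98.45

98.45 %


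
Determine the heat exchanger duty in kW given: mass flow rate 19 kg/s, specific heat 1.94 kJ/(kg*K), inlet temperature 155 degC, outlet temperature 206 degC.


Q = m_dot * cp * delta_T
delta_T = 206 - 155 = 51 K
Q = 19 * 1.94 * 51
= 36.86 * 51
= 1879.86 kW

1879.86 kW


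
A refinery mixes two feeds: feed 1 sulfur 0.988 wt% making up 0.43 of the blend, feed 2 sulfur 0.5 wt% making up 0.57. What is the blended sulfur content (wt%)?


Linear sulfur blending: S_blend = x1*S1 + x2*S2
Contribution 1: 0.43 * 0.988 = 0.42484 wt%
Contribution 2: 0.57 * 0.5 = 0.285 wt%
S_blend = 0.42484 + 0.285 = 0.70984

0.70984 wt%


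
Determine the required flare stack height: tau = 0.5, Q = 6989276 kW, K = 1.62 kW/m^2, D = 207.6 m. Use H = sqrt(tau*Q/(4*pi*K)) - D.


tau*Q/(4*pi*K) = 0.5 * 6989276 / (4 * pi * 1.62) = 171663
sqrt(171663) = 414.322
H = 414.322 - 207.6 = 206.7

206.7 m


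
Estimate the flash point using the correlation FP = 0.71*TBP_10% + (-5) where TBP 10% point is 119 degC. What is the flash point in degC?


FP = 0.71 * 119 + (-5) = 79.49

79.49 degC


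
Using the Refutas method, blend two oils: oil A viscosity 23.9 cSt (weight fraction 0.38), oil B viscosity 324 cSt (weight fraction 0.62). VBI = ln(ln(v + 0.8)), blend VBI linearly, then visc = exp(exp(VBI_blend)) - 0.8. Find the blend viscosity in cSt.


Refutas method: VBN_i = 14.534*ln(ln(visc_i + 0.8)) + 10.975, blended linearly by mass fraction; since VBN is linear in VBI_i = ln(ln(visc_i + 0.8)) and the fractions sum to 1, blend VBI directly: visc = exp(exp(VBI_blend)) - 0.8
VBI_1 = ln(ln(23.9 + 0.8)) = 1.16527
VBI_2 = ln(ln(324 + 0.8)) = 1.75496
VBI_blend = 0.38 * 1.16527 + 0.62 * 1.75496 = 1.53088
visc_blend = exp(exp(1.53088)) - 0.8 = 100.9

100.9 cSt


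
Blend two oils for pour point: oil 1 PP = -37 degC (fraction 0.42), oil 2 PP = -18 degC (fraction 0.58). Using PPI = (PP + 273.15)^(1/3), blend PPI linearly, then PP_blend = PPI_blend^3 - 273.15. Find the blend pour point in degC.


PPI_1 = (-37 + 273.15)^(1/3) = 6.181056
PPI_2 = (-18 + 273.15)^(1/3) = 6.342569
PPI_blend = 0.42 * 6.181056 + 0.58 * 6.342569 = 6.274734
PP_blend = 6.274734^3 - 273.15 = 247.0506 - 273.15 = -26.1

-26.1 degC


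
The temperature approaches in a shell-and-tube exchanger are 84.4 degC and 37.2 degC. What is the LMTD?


LMTD = (dT1 - dT2) / ln(dT1/dT2)
= (84.4 - 37.2) / ln(84.4 / 37.2) = 47.2 / 0.819259 = 57.61

57.61 degC


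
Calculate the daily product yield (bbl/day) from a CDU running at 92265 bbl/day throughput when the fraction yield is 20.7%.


Crude throughput = 92265 bbl/day
Fraction yield = 20.7%
yield = throughput * fraction / 100
yield = 92265 * 20.7 / 100 = 19098.855

19098.855 bbl/day


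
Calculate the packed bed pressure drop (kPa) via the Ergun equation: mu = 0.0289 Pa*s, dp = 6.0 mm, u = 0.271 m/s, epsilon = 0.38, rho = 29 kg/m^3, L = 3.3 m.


dp = 6.0 mm = 0.006 m
Viscous term = 150*0.0289*0.271*(1-0.38)^2 / (0.006^2*0.38^3) = 228606
Inertial term = 1.75*29*0.271^2*(1-0.38) / (0.006*0.38^3) = 7018.82
dP/L = 228606 + 7018.82 = 235625 Pa/m
dP = 235625 * 3.3 / 1000 = 777.6 kPa

777.6 kPa


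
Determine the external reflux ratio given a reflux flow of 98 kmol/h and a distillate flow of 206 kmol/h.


Reflux ratio definition: R = L / D (liquid returned / distillate withdrawn)
L = 98 kmol/h, D = 206 kmol/h
R = 98 / 206 = 0.4757

0.4757


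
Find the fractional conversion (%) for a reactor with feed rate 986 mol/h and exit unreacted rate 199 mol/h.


X = (F_in - F_out) / F_in * 100
Moles reacted = 986 - 199 = 787
X = 787 / 986 * 100
= 0.7982 * 100
= 79.82 %

79.82 %


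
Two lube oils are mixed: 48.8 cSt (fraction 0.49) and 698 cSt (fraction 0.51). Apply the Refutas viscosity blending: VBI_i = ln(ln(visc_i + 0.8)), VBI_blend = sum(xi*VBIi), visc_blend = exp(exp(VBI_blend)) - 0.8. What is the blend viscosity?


Refutas method: VBN_i = 14.534*ln(ln(visc_i + 0.8)) + 10.975, blended linearly by mass fraction; since VBN is linear in VBI_i = ln(ln(visc_i + 0.8)) and the fractions sum to 1, blend VBI directly: visc = exp(exp(VBI_blend)) - 0.8
VBI_1 = ln(ln(48.8 + 0.8)) = 1.362
VBI_2 = ln(ln(698 + 0.8)) = 1.87937
VBI_blend = 0.49 * 1.362 + 0.51 * 1.87937 = 1.62586
visc_blend = exp(exp(1.62586)) - 0.8 = 160.4

160.4 cSt


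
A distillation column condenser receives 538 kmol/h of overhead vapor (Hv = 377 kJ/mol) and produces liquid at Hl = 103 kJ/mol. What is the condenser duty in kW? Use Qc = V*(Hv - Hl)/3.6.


Qc = 538 * (377 - 103) / 3.6 = 538 * 274 / 3.6 = 40950

40950 kW


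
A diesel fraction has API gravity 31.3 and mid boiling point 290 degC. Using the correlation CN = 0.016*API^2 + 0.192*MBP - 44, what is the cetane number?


CN = 0.016 * 31.3^2 + 0.192 * 290 - 44
CN = 15.67504 + 55.68 - 44 = 27.35504

27.35504


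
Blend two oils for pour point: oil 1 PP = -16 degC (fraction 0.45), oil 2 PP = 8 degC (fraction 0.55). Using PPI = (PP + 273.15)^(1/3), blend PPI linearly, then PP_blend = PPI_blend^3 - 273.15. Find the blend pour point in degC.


PPI_1 = (-16 + 273.15)^(1/3) = 6.359098
PPI_2 = (8 + 273.15)^(1/3) = 6.551077
PPI_blend = 0.45 * 6.359098 + 0.55 * 6.551077 = 6.464686
PP_blend = 6.464686^3 - 273.15 = 270.1732 - 273.15 = -2.98

-2.98 degC


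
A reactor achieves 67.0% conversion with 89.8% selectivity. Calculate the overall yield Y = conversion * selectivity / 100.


Overall yield = conversion (%) * selectivity (%) / 100
Conversion = 67.0%, Selectivity = 89.8%
Y = 67.0 * 89.8 / 100
= 60.166 %

60.166 %


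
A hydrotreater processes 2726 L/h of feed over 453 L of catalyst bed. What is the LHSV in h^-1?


LHSV = volumetric feed rate / catalyst volume
= 2726 L/h / 453 L
= 6.018 h^-1

6.018 h^-1


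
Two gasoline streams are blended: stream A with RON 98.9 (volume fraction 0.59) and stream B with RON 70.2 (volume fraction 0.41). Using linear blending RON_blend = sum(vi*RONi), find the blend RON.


Linear blending: RON_blend = sum(vi * RONi)
Contribution 1: 0.59 * 98.9 = 58.351
Contribution 2: 0.41 * 70.2 = 28.782
RON_blend = 58.351 + 28.782 = 87.133

87.133


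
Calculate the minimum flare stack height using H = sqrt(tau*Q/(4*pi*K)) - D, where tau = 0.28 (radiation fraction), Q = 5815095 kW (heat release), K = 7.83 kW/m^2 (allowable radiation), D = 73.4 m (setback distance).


tau*Q/(4*pi*K) = 0.28 * 5815095 / (4 * pi * 7.83) = 16547.9
sqrt(16547.9) = 128.639
H = 128.639 - 73.4 = 55.24

55.24 m


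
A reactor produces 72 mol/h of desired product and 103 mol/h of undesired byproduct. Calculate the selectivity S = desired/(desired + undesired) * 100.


Selectivity = desired / (desired + undesired) * 100
Total products = 72 + 103 = 175 mol/h
S = 72 / 175 * 100
= 0.4114 * 100
= 41.14 %

41.14 %


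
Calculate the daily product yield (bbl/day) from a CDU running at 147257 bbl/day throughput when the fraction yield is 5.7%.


Crude throughput = 147257 bbl/day
Fraction yield = 5.7%
yield = throughput * fraction / 100
yield = 147257 * 5.7 / 100 = 8393.649

8393.649 bbl/day


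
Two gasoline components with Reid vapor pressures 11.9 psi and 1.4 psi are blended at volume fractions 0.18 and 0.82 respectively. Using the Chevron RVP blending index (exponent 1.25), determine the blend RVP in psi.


Chevron index: RVP_blend = (sum xi*RVPi^1.25)^(1/1.25)
RVP^1.25 terms: 0.18 * 11.9^1.25 + 0.82 * 1.4^1.25 = 5.22712
RVP_blend = 5.22712^(1/1.25) = 3.755

3.755 psi


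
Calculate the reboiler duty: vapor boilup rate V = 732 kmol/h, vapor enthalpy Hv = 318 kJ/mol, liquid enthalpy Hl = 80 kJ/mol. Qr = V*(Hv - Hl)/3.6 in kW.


Qr = 732 * (318 - 80) / 3.6 = 732 * 238 / 3.6 = 48390

48390 kW


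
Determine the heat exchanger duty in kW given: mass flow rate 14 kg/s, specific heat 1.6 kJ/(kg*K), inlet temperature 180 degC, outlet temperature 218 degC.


Q = m_dot * cp * delta_T
delta_T = 218 - 180 = 38 K
Q = 14 * 1.6 * 38
= 22.4 * 38
= 851.2 kW

851.2 kW


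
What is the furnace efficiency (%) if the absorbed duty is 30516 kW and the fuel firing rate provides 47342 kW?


Furnace efficiency = Q_absorbed / Q_fuel * 100
= 30516 / 47342 * 100 = 64.46

64.46 %


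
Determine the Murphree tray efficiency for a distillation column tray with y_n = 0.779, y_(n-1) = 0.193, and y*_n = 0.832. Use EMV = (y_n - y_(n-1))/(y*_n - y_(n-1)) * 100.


Murphree vapor efficiency: EMV = (y_n - y_(n-1)) / (y*_n - y_(n-1)) * 100
EMV = (0.779 - 0.193) / (0.832 - 0.193) * 100 = 0.586 / 0.639 * 100 = 91.71

91.71 %


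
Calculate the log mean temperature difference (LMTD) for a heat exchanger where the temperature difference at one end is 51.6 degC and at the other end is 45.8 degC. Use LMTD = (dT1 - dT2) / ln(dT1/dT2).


LMTD = (dT1 - dT2) / ln(dT1/dT2)
= (51.6 - 45.8) / ln(51.6 / 45.8) = 5.8 / 0.119238 = 48.64

48.64 degC


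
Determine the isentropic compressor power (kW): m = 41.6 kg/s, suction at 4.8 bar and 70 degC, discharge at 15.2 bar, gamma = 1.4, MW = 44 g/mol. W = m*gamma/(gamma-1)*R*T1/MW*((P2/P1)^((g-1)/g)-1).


Isentropic work: W = m*(gamma/(gamma-1))*(R*T1/MW)*((P2/P1)^((gamma-1)/gamma) - 1)
T1 = 70 + 273.15 = 343.15 K
Pressure ratio = 15.2 / 4.8 = 3.16667
Exponent = (1.4 - 1)/1.4 = 0.285714
(P2/P1)^exp - 1 = 3.16667^0.285714 - 1 = 0.390046
W = 41.6 * 1.4 / 0.4 * 8.314 * 343.15 / 44 * 0.390046 = 3682

3682 kW


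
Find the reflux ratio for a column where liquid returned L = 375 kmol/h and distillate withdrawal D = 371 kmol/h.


Reflux ratio definition: R = L / D (liquid returned / distillate withdrawn)
L = 375 kmol/h, D = 371 kmol/h
R = 375 / 371 = 1.011

1.011


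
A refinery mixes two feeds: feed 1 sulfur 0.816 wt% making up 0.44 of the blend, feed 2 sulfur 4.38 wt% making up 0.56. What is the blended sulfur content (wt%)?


Linear sulfur blending: S_blend = x1*S1 + x2*S2
Contribution 1: 0.44 * 0.816 = 0.35904 wt%
Contribution 2: 0.56 * 4.38 = 2.4528 wt%
S_blend = 0.35904 + 2.4528 = 2.81184

2.81184 wt%


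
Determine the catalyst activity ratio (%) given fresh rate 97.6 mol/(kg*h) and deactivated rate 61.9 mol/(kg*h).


Activity (%) = (rate_used / rate_fresh) * 100
rate_used = 61.9, rate_fresh = 97.6
= (61.9 / 97.6) * 100
= 0.6342 * 100 = 63.42

63.42 %


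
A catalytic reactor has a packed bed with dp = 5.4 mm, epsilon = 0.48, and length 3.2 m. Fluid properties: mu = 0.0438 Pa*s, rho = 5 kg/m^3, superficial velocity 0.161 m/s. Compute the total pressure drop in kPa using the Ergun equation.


dp = 5.4 mm = 0.0054 m
Viscous term = 150*0.0438*0.161*(1-0.48)^2 / (0.0054^2*0.48^3) = 88692.5
Inertial term = 1.75*5*0.161^2*(1-0.48) / (0.0054*0.48^3) = 197.49
dP/L = 88692.5 + 197.49 = 88890 Pa/m
dP = 88890 * 3.2 / 1000 = 284.4 kPa

284.4 kPa


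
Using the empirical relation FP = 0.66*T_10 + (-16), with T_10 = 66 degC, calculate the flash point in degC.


FP = 0.66 * 66 + (-16) = 27.56

27.56 degC


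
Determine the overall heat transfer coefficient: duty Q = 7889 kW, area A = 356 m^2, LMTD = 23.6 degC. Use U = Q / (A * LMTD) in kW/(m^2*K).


From Q = U*A*LMTD, U = Q / (A * LMTD)
U = 7889 / (356 * 23.6) = 7889 / 8401.6 = 0.9390

0.9390 kW/(m^2*K)


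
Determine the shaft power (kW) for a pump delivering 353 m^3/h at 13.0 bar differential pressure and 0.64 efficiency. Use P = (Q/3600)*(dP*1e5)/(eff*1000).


Q = 353 / 3600 = 0.0980556 m^3/s
P = 0.0980556 * (13.0 * 1e5) / 0.64 / 1000 = 199.2

199.2 kW


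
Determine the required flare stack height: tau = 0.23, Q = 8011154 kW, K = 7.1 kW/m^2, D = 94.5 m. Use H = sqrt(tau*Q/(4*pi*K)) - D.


tau*Q/(4*pi*K) = 0.23 * 8011154 / (4 * pi * 7.1) = 20651.6
sqrt(20651.6) = 143.707
H = 143.707 - 94.5 = 49.21

49.21 m


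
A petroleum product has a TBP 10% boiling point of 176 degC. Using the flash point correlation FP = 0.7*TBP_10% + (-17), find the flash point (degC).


FP = 0.7 * 176 + (-17) = 106.2

106.2 degC


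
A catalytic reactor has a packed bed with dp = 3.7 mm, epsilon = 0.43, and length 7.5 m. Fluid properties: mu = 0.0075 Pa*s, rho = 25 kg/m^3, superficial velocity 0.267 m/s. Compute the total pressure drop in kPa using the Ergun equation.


dp = 3.7 mm = 0.0037 m
Viscous term = 150*0.0075*0.267*(1-0.43)^2 / (0.0037^2*0.43^3) = 89661.2
Inertial term = 1.75*25*0.267^2*(1-0.43) / (0.0037*0.43^3) = 6043.22
dP/L = 89661.2 + 6043.22 = 95704.4 Pa/m
dP = 95704.4 * 7.5 / 1000 = 717.8 kPa

717.8 kPa


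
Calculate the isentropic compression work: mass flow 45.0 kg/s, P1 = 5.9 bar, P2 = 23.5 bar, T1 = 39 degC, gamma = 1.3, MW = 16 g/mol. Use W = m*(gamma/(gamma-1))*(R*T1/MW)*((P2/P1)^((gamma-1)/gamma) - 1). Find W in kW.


Isentropic work: W = m*(gamma/(gamma-1))*(R*T1/MW)*((P2/P1)^((gamma-1)/gamma) - 1)
T1 = 39 + 273.15 = 312.15 K
Pressure ratio = 23.5 / 5.9 = 3.98305
Exponent = (1.3 - 1)/1.3 = 0.230769
(P2/P1)^exp - 1 = 3.98305^0.230769 - 1 = 0.37566
W = 45.0 * 1.3 / 0.3 * 8.314 * 312.15 / 16 * 0.37566 = 11880

11880 kW


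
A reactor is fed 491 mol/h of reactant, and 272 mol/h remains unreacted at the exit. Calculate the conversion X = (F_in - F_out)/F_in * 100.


X = (F_in - F_out) / F_in * 100
Moles reacted = 491 - 272 = 219
X = 219 / 491 * 100
= 0.4460 * 100
= 44.60 %

44.60 %


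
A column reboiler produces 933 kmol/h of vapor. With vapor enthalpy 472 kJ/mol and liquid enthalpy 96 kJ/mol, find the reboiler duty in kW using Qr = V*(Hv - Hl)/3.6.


Qr = 933 * (472 - 96) / 3.6 = 933 * 376 / 3.6 = 97450

97450 kW


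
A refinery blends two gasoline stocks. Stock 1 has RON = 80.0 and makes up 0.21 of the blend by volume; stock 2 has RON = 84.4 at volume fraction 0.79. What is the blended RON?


Linear blending: RON_blend = sum(vi * RONi)
Contribution 1: 0.21 * 80.0 = 16.8
Contribution 2: 0.79 * 84.4 = 66.676
RON_blend = 16.8 + 66.676 = 83.476

83.476


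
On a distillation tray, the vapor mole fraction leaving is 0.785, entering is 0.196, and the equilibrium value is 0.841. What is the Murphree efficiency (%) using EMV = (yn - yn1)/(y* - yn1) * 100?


Murphree vapor efficiency: EMV = (y_n - y_(n-1)) / (y*_n - y_(n-1)) * 100
EMV = (0.785 - 0.196) / (0.841 - 0.196) * 100 = 0.589 / 0.645 * 100 = 91.32

91.32 %


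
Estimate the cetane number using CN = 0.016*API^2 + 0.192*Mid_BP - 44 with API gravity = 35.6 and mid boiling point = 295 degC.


CN = 0.016 * 35.6^2 + 0.192 * 295 - 44
CN = 20.27776 + 56.64 - 44 = 32.91776

32.91776


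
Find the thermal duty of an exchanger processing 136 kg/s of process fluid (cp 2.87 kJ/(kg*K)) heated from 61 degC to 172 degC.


Q = m_dot * cp * delta_T
delta_T = 172 - 61 = 111 K
Q = 136 * 2.87 * 111
= 390.32 * 111
= 43325.52 kW

43325.52 kW


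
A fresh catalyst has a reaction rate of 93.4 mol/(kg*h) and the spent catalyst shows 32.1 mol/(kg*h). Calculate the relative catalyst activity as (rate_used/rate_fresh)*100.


Activity (%) = (rate_used / rate_fresh) * 100
rate_used = 32.1, rate_fresh = 93.4
= (32.1 / 93.4) * 100
= 0.3437 * 100 = 34.37

34.37 %


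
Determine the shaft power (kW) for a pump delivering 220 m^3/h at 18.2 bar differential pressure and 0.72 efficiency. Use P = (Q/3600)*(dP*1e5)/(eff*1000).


Q = 220 / 3600 = 0.0611111 m^3/s
P = 0.0611111 * (18.2 * 1e5) / 0.72 / 1000 = 154.5

154.5 kW


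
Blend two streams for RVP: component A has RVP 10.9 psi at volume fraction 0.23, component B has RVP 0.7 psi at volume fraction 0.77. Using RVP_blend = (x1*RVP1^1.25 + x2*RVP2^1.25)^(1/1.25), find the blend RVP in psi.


Chevron index: RVP_blend = (sum xi*RVPi^1.25)^(1/1.25)
RVP^1.25 terms: 0.23 * 10.9^1.25 + 0.77 * 0.7^1.25 = 5.04826
RVP_blend = 5.04826^(1/1.25) = 3.652

3.652 psi


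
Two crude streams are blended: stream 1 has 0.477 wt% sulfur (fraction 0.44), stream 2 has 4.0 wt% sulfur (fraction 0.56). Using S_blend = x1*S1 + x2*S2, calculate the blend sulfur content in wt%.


Linear sulfur blending: S_blend = x1*S1 + x2*S2
Contribution 1: 0.44 * 0.477 = 0.20988 wt%
Contribution 2: 0.56 * 4.0 = 2.24 wt%
S_blend = 0.20988 + 2.24 = 2.44988

2.44988 wt%


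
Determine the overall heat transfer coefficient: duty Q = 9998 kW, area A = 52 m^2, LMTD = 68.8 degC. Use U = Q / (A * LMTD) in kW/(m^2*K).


From Q = U*A*LMTD, U = Q / (A * LMTD)
U = 9998 / (52 * 68.8) = 9998 / 3577.6 = 2.795

2.795 kW/(m^2*K)


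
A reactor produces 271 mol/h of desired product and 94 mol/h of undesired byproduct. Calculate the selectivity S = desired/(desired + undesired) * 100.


Selectivity = desired / (desired + undesired) * 100
Total products = 271 + 94 = 365 mol/h
S = 271 / 365 * 100
= 0.7425 * 100
= 74.25 %

74.25 %


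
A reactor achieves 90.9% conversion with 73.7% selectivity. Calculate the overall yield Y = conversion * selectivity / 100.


Overall yield = conversion (%) * selectivity (%) / 100
Conversion = 90.9%, Selectivity = 73.7%
Y = 90.9 * 73.7 / 100
= 66.9933 %

66.9933 %


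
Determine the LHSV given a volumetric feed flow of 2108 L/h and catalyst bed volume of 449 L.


LHSV = volumetric feed rate / catalyst volume
= 2108 L/h / 449 L
= 4.695 h^-1

4.695 h^-1


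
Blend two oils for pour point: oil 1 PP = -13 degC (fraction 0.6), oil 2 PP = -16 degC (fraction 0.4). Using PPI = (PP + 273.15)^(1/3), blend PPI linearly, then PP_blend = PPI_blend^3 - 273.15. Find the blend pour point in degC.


PPI_1 = (-13 + 273.15)^(1/3) = 6.383731
PPI_2 = (-16 + 273.15)^(1/3) = 6.359098
PPI_blend = 0.6 * 6.383731 + 0.4 * 6.359098 = 6.373878
PP_blend = 6.373878^3 - 273.15 = 258.9472 - 273.15 = -14.2

-14.2 degC


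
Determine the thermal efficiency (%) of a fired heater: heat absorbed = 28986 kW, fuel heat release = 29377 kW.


Furnace efficiency = Q_absorbed / Q_fuel * 100
= 28986 / 29377 * 100 = 98.67

98.67 %


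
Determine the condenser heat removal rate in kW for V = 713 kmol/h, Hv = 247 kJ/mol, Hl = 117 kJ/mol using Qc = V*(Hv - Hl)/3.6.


Qc = 713 * (247 - 117) / 3.6 = 713 * 130 / 3.6 = 25750

25750 kW


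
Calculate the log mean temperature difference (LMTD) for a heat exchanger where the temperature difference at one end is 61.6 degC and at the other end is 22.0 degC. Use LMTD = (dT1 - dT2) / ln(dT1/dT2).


LMTD = (dT1 - dT2) / ln(dT1/dT2)
= (61.6 - 22.0) / ln(61.6 / 22.0) = 39.6 / 1.02962 = 38.46

38.46 degC


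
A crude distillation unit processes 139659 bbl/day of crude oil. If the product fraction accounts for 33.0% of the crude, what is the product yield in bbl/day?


Crude throughput = 139659 bbl/day
Fraction yield = 33.0%
yield = throughput * fraction / 100
yield = 139659 * 33.0 / 100 = 46087.47

46087.47 bbl/day


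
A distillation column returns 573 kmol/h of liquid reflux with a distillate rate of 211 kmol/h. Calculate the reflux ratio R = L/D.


Reflux ratio definition: R = L / D (liquid returned / distillate withdrawn)
L = 573 kmol/h, D = 211 kmol/h
R = 573 / 211 = 2.716

2.716


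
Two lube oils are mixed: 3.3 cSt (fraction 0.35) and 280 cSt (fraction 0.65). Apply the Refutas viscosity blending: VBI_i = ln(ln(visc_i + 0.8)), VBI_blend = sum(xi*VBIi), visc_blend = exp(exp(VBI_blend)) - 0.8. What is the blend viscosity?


Refutas method: VBN_i = 14.534*ln(ln(visc_i + 0.8)) + 10.975, blended linearly by mass fraction; since VBN is linear in VBI_i = ln(ln(visc_i + 0.8)) and the fractions sum to 1, blend VBI directly: visc = exp(exp(VBI_blend)) - 0.8
VBI_1 = ln(ln(3.3 + 0.8)) = 0.344289
VBI_2 = ln(ln(280 + 0.8)) = 1.72947
VBI_blend = 0.35 * 0.344289 + 0.65 * 1.72947 = 1.24466
visc_blend = exp(exp(1.24466)) - 0.8 = 31.39

31.39 cSt


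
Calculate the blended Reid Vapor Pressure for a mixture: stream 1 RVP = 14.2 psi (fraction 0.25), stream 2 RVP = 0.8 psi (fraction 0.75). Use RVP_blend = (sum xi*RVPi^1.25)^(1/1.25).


Chevron index: RVP_blend = (sum xi*RVPi^1.25)^(1/1.25)
RVP^1.25 terms: 0.25 * 14.2^1.25 + 0.75 * 0.8^1.25 = 7.45873
RVP_blend = 7.45873^(1/1.25) = 4.990

4.990 psi


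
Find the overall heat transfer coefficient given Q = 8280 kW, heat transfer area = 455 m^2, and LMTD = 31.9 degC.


From Q = U*A*LMTD, U = Q / (A * LMTD)
U = 8280 / (455 * 31.9) = 8280 / 14514.5 = 0.5705

0.5705 kW/(m^2*K)


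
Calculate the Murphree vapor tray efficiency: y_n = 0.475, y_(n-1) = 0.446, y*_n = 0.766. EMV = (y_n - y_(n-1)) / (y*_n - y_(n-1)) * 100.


Murphree vapor efficiency: EMV = (y_n - y_(n-1)) / (y*_n - y_(n-1)) * 100
EMV = (0.475 - 0.446) / (0.766 - 0.446) * 100 = 0.029 / 0.32 * 100 = 9.062

9.062 %
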